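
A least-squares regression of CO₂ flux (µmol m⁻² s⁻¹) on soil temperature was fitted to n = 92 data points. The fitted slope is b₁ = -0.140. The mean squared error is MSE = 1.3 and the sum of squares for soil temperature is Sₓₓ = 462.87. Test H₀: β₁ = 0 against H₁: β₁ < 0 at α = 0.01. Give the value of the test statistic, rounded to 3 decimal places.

t = -2.642

SE(b₁) = √(MSE/Sₓₓ) = √(1.3/462.87) = 0.0529959.
t = -0.140 / 0.0529959 = -2.642.
df = n − 2 = 90.
One-sided p ≈ 0.0049, which is < 0.01, so reject H₀.
There is evidence that the true slope on soil temperature is negative.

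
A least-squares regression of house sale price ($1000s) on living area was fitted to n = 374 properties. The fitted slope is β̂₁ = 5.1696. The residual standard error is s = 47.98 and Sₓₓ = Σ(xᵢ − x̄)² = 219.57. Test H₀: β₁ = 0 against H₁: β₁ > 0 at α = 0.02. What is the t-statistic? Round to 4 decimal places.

SE(β̂₁) = s/√Sₓₓ = 47.98/√219.57 = 3.23798.
t = 5.1696 / 3.23798 = 1.5966.
df = n − 2 = 372.
One-sided p ≈ 0.0556, which is ≥ 0.02, so fail to reject H₀.
The data do not give significant evidence that the true slope on living area is positive.

t = 1.5966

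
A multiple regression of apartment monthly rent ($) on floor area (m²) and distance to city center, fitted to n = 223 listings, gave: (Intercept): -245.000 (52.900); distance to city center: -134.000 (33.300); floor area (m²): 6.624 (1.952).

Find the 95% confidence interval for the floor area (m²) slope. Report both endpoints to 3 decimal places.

Read off: b = 6.624, SE = 1.952 for floor area (m²).
df = n − k − 1 = 223 − 2 − 1 = 220.
t* = t_{0.025, 220} = 1.970806.
Margin = t* × SE = 1.970806 × 1.952 = 3.84701.
CI: 6.624 ± 3.84701 → (2.777, 10.471).

(2.777, 10.471)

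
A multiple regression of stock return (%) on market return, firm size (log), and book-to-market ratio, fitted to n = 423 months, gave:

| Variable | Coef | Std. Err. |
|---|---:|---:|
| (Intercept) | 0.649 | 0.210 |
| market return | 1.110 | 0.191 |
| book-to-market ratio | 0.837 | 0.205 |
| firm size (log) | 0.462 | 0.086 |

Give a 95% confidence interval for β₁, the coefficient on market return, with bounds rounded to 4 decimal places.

(0.7346, 1.4854)

Read off: b = 1.110, SE = 0.191 for market return.
df = n − k − 1 = 423 − 3 − 1 = 419.
t* = t_{0.025, 419} = 1.965642.
Margin = t* × SE = 1.965642 × 0.191 = 0.375438.
CI: 1.110 ± 0.375438 → (0.7346, 1.4854).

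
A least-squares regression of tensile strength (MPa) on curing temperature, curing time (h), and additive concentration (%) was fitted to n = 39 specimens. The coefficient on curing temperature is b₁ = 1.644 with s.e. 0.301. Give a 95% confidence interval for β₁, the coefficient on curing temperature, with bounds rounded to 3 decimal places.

df = n − k − 1 = 39 − 3 − 1 = 35.
t* = t_{0.025, 35} = 2.030108.
Margin = t* × SE = 2.030108 × 0.301 = 0.61106.
CI: 1.644 ± 0.61106 → (1.033, 2.255).
With 95% confidence, each one-unit increase in curing temperature is associated with a change of between 1.033 and 2.255 MPa in tensile strength, holding the other predictors fixed.

(1.033, 2.255)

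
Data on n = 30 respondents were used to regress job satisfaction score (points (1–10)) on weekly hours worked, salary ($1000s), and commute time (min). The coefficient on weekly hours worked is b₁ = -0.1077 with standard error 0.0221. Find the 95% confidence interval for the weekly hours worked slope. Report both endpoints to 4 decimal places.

(-0.1531, -0.0623)

df = n − k − 1 = 30 − 3 − 1 = 26.
t* = t_{0.025, 26} = 2.055529.
Margin = t* × SE = 2.055529 × 0.0221 = 0.045427.
CI: -0.1077 ± 0.045427 → (-0.1531, -0.0623).
With 95% confidence, each one-unit increase in weekly hours worked is associated with a change of between -0.1531 and -0.0623 points (1–10) in job satisfaction score, holding the other predictors fixed.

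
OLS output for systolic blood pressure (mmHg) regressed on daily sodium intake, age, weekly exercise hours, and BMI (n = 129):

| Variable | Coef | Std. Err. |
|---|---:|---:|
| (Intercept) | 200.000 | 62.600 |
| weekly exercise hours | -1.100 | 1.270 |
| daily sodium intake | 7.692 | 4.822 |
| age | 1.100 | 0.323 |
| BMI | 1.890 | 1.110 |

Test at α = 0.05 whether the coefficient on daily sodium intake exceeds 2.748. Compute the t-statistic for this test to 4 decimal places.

t = 1.0253

Read off: b = 7.692, SE = 4.822 for daily sodium intake.
H₀: β₁ = 2.748 vs H₁: β₁ > 2.748.
t = (7.692 − 2.748) / 4.822 = 1.0253.
df = n − k − 1 = 129 − 4 − 1 = 124.
One-sided p ≈ 0.1536, which is ≥ 0.05, so fail to reject H₀.
The data do not give significant evidence that the true slope on daily sodium intake exceeds 2.748 mmHg per unit, holding the other predictors fixed.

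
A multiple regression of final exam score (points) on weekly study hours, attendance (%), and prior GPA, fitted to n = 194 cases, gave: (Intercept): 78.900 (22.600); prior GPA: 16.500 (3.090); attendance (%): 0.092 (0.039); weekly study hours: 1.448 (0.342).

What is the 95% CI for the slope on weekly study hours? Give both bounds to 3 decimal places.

(0.773, 2.123)

Read off: b = 1.448, SE = 0.342 for weekly study hours.
df = n − k − 1 = 194 − 3 − 1 = 190.
t* = t_{0.025, 190} = 1.972528.
Margin = t* × SE = 1.972528 × 0.342 = 0.67460.
CI: 1.448 ± 0.67460 → (0.773, 2.123).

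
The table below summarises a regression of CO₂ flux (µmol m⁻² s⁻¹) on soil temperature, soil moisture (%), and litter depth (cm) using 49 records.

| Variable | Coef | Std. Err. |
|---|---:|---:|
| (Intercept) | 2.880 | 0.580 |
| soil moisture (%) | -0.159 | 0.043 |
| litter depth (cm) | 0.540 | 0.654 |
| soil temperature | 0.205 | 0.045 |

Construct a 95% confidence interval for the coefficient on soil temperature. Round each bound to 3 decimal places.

Read off: b = 0.205, SE = 0.045 for soil temperature.
df = n − k − 1 = 49 − 3 − 1 = 45.
t* = t_{0.025, 45} = 2.014103.
Margin = t* × SE = 2.014103 × 0.045 = 0.09063.
CI: 0.205 ± 0.09063 → (0.114, 0.296).

(0.114, 0.296)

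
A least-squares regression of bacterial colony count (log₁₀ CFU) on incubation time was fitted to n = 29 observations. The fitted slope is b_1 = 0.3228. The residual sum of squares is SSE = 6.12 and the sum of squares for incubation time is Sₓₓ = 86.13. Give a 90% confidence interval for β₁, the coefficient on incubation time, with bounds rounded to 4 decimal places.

MSE = SSE/(n − 2) = 6.12/27 = 0.226667.
SE(b_1) = √(MSE/Sₓₓ) = √(0.226667/86.13) = 0.0512999.
df = n − 2 = 27.
t* = t_{0.05, 27} = 1.703288.
Margin = t* × SE = 1.703288 × 0.0512999 = 0.087379.
CI: 0.3228 ± 0.087379 → (0.2354, 0.4102).
With 90% confidence, each one-unit increase in incubation time is associated with a change of between 0.2354 and 0.4102 log₁₀ CFU in bacterial colony count.

(0.2354, 0.4102)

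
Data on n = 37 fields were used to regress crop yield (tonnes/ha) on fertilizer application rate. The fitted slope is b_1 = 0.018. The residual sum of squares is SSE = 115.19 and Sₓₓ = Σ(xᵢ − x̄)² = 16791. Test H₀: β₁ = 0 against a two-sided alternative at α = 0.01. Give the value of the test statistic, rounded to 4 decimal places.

t = 1.2857

MSE = SSE/(n − 2) = 115.19/35 = 3.29114.
SE(b_1) = √(MSE/Sₓₓ) = √(3.29114/16791) = 0.0140002.
t = 0.018 / 0.0140002 = 1.2857.
df = n − 2 = 35.
Two-sided p ≈ 0.2070, which is ≥ 0.01, so fail to reject H₀.
The data do not give significant evidence of an association between fertilizer application rate and crop yield.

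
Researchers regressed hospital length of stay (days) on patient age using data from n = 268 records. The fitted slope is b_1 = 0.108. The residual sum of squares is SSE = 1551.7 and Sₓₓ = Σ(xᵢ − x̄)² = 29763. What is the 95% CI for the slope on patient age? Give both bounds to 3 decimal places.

(0.080, 0.136)

MSE = SSE/(n − 2) = 1551.7/266 = 5.83346.
SE(b_1) = √(MSE/Sₓₓ) = √(5.83346/29763) = 0.0139999.
df = n − 2 = 266.
t* = t_{0.025, 266} = 1.968922.
Margin = t* × SE = 1.968922 × 0.0139999 = 0.02756.
CI: 0.108 ± 0.02756 → (0.080, 0.136).
With 95% confidence, each one-unit increase in patient age is associated with a change of between 0.080 and 0.136 days in hospital length of stay.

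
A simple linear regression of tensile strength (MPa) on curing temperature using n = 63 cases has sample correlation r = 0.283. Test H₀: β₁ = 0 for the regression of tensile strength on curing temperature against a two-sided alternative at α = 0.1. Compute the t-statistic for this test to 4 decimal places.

t = 2.3045

t = r·√(n − 2)/√(1 − r²) = 0.283·√61/√0.919911 = 2.3045.
df = n − 2 = 61.
Two-sided p ≈ 0.0246, which is < 0.1, so reject H₀.
There is evidence of a linear association between curing temperature and tensile strength.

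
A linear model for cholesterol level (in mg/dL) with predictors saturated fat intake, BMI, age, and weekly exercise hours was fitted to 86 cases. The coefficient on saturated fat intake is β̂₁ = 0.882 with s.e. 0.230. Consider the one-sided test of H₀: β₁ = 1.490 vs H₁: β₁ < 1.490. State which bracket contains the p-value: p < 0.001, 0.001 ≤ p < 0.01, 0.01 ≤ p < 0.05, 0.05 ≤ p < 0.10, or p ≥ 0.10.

t = (0.882 − 1.490) / 0.230 = -2.643.
df = n − k − 1 = 86 − 4 − 1 = 81.
One-sided p = P(T_{81} < t) ≈ 0.0049.
So 0.001 ≤ p < 0.01.

0.001 ≤ p < 0.01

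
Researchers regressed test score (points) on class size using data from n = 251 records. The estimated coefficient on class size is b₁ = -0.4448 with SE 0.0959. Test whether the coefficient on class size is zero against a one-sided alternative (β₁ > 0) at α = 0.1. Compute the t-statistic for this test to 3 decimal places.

H₀: β₁ = 0 vs H₁: β₁ > 0.
t = (b₁ − β₁⁰)/SE = -0.4448 / 0.0959 = -4.638.
df = n − 2 = 251 − 2 = 249.
One-sided p ≈ 1.0000, which is ≥ 0.1, so fail to reject H₀.
The data do not give significant evidence that the true slope on class size is positive.

t = -4.638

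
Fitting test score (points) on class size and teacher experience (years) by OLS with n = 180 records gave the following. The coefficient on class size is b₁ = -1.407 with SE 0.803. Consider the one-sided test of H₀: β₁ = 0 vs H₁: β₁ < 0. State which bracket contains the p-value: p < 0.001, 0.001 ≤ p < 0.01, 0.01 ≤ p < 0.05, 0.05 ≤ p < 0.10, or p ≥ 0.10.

0.01 ≤ p < 0.05

t = -1.407 / 0.803 = -1.752.
df = n − k − 1 = 180 − 2 − 1 = 177.
One-sided p = P(T_{177} < t) ≈ 0.0407.
So 0.01 ≤ p < 0.05.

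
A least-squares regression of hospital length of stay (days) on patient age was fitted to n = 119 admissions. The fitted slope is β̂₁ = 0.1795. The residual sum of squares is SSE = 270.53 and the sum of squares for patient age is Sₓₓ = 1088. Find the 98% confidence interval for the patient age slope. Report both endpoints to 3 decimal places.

(0.071, 0.288)

MSE = SSE/(n − 2) = 270.53/117 = 2.31222.
SE(β̂₁) = √(MSE/Sₓₓ) = √(2.31222/1088) = 0.0460999.
df = n − 2 = 117.
t* = t_{0.01, 117} = 2.358642.
Margin = t* × SE = 2.358642 × 0.0460999 = 0.10873.
CI: 0.1795 ± 0.10873 → (0.071, 0.288).
With 98% confidence, each one-unit increase in patient age is associated with a change of between 0.071 and 0.288 days in hospital length of stay.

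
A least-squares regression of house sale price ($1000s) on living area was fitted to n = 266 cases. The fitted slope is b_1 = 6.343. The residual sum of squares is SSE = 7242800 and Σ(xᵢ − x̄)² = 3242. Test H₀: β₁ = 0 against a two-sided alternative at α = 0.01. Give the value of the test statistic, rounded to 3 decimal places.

MSE = SSE/(n − 2) = 7242800/264 = 27434.8.
SE(b_1) = √(MSE/Sₓₓ) = √(27434.8/3242) = 2.90901.
t = 6.343 / 2.90901 = 2.180.
df = n − 2 = 264.
Two-sided p ≈ 0.0301, which is ≥ 0.01, so fail to reject H₀.
The data do not give significant evidence of an association between living area and house sale price.

t = 2.180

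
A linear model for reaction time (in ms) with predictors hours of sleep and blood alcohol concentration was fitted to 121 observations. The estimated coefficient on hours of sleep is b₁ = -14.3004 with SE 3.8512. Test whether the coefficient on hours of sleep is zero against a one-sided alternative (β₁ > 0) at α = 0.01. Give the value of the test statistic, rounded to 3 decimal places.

H₀: β₁ = 0 vs H₁: β₁ > 0.
t = (b₁ − β₁⁰)/SE = -14.3004 / 3.8512 = -3.713.
df = n − k − 1 = 121 − 2 − 1 = 118.
One-sided p ≈ 0.9998, which is ≥ 0.01, so fail to reject H₀.
The data do not give significant evidence that the true slope on hours of sleep is positive, holding the other predictors fixed.

t = -3.713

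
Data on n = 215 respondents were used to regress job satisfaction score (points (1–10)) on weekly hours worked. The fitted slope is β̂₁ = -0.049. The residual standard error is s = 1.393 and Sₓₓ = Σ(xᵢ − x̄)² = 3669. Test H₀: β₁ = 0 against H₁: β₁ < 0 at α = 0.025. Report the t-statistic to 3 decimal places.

t = -2.131

SE(β̂₁) = s/√Sₓₓ = 1.393/√3669 = 0.0229973.
t = -0.049 / 0.0229973 = -2.131.
df = n − 2 = 213.
One-sided p ≈ 0.0171, which is < 0.025, so reject H₀.
There is evidence that the true slope on weekly hours worked is negative.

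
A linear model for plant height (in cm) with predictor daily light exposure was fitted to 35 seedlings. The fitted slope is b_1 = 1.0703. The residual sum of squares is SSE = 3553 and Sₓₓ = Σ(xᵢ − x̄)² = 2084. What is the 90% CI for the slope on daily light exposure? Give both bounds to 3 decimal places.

MSE = SSE/(n − 2) = 3553/33 = 107.667.
SE(b_1) = √(MSE/Sₓₓ) = √(107.667/2084) = 0.227296.
df = n − 2 = 33.
t* = t_{0.05, 33} = 1.69236.
Margin = t* × SE = 1.69236 × 0.227296 = 0.38467.
CI: 1.0703 ± 0.38467 → (0.686, 1.455).
With 90% confidence, each one-unit increase in daily light exposure is associated with a change of between 0.686 and 1.455 cm in plant height.

(0.686, 1.455)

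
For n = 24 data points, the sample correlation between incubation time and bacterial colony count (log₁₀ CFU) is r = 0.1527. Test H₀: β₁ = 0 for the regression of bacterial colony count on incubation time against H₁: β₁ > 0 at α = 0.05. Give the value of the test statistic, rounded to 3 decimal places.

t = 0.725

t = r·√(n − 2)/√(1 − r²) = 0.1527·√22/√0.976683 = 0.725.
df = n − 2 = 22.
One-sided p ≈ 0.2381, which is ≥ 0.05, so fail to reject H₀.
The data do not give significant evidence of a linear association between incubation time and bacterial colony count.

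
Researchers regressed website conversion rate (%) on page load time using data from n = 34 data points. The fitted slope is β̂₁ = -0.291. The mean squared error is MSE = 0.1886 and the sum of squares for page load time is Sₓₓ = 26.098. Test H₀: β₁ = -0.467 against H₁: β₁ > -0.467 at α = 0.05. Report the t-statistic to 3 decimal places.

t = 2.070

SE(β̂₁) = √(MSE/Sₓₓ) = √(0.1886/26.098) = 0.0850095.
t = (-0.291 − (-0.467)) / 0.0850095 = 2.070.
df = n − 2 = 32.
One-sided p ≈ 0.0233, which is < 0.05, so reject H₀.
There is evidence that the true slope on page load time exceeds -0.467 % per unit.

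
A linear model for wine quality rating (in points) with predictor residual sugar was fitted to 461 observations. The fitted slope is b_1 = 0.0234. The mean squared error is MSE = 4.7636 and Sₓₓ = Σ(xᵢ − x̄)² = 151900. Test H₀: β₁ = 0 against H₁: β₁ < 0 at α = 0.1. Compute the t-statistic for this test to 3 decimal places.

SE(b_1) = √(MSE/Sₓₓ) = √(4.7636/151900) = 0.00560001.
t = 0.0234 / 0.00560001 = 4.179.
df = n − 2 = 459.
One-sided p ≈ 1.0000, which is ≥ 0.1, so fail to reject H₀.
The data do not give significant evidence that the true slope on residual sugar is negative.

t = 4.179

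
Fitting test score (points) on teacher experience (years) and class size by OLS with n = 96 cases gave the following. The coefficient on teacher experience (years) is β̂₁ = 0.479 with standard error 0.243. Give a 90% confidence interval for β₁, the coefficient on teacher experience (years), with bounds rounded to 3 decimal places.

df = n − k − 1 = 96 − 2 − 1 = 93.
t* = t_{0.05, 93} = 1.661404.
Margin = t* × SE = 1.661404 × 0.243 = 0.40372.
CI: 0.479 ± 0.40372 → (0.075, 0.883).
With 90% confidence, each one-unit increase in teacher experience (years) is associated with a change of between 0.075 and 0.883 points in test score, holding the other predictors fixed.

(0.075, 0.883)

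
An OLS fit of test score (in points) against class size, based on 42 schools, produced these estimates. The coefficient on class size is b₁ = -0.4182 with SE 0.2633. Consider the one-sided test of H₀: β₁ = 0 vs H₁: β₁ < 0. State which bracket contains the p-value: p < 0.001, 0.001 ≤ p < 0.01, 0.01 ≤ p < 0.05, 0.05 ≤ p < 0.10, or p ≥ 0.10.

0.05 ≤ p < 0.10

t = -0.4182 / 0.2633 = -1.588.
df = n − 2 = 42 − 2 = 40.
One-sided p = P(T_{40} < t) ≈ 0.0600.
So 0.05 ≤ p < 0.10.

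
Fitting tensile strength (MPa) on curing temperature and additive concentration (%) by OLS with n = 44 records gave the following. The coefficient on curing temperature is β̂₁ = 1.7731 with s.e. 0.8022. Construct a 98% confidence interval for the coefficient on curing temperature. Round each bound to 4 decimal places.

(-0.1689, 3.7151)

df = n − k − 1 = 44 − 2 − 1 = 41.
t* = t_{0.01, 41} = 2.420803.
Margin = t* × SE = 2.420803 × 0.8022 = 1.941968.
CI: 1.7731 ± 1.941968 → (-0.1689, 3.7151).
With 98% confidence, each one-unit increase in curing temperature is associated with a change of between -0.1689 and 3.7151 MPa in tensile strength, holding the other predictors fixed.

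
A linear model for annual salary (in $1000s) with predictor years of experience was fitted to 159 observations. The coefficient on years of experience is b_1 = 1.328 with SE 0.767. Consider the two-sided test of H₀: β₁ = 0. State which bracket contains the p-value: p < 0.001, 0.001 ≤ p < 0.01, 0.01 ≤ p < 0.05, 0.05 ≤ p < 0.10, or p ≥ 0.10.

0.05 ≤ p < 0.10

t = 1.328 / 0.767 = 1.731.
df = n − 2 = 159 − 2 = 157.
Two-sided p = 2·P(T_{157} > |t|) ≈ 0.0853.
So 0.05 ≤ p < 0.10.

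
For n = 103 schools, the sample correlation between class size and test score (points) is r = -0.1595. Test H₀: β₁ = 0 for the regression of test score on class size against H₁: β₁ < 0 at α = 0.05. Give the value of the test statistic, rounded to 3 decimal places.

t = -1.624

t = r·√(n − 2)/√(1 − r²) = -0.1595·√101/√0.97456 = -1.624.
df = n − 2 = 101.
One-sided p ≈ 0.0538, which is ≥ 0.05, so fail to reject H₀.
The data do not give significant evidence of a linear association between class size and test score.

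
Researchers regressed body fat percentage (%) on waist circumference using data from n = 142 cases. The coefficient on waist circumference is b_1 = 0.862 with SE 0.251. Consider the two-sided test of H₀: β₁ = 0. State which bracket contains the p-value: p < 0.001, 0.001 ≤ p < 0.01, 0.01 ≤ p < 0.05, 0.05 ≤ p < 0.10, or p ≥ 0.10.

p < 0.001

t = 0.862 / 0.251 = 3.434.
df = n − 2 = 142 − 2 = 140.
Two-sided p = 2·P(T_{140} > |t|) ≈ 0.0008.
So p < 0.001.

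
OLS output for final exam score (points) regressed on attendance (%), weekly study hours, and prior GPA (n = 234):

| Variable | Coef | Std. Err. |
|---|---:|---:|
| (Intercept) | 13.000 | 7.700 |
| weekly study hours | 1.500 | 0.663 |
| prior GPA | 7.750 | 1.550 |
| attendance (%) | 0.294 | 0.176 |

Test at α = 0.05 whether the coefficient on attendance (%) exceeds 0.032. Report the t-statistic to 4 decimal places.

t = 1.4886

Read off: b = 0.294, SE = 0.176 for attendance (%).
H₀: β₁ = 0.032 vs H₁: β₁ > 0.032.
t = (0.294 − 0.032) / 0.176 = 1.4886.
df = n − k − 1 = 234 − 3 − 1 = 230.
One-sided p ≈ 0.0690, which is ≥ 0.05, so fail to reject H₀.
The data do not give significant evidence that the true slope on attendance (%) exceeds 0.032 points per unit, holding the other predictors fixed.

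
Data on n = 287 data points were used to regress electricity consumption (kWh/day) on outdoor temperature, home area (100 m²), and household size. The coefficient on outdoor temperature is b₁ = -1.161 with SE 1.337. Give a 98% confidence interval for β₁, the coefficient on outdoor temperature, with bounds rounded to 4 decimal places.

df = n − k − 1 = 287 − 3 − 1 = 283.
t* = t_{0.01, 283} = 2.339597.
Margin = t* × SE = 2.339597 × 1.337 = 3.128041.
CI: -1.161 ± 3.128041 → (-4.2890, 1.9670).
With 98% confidence, each one-unit increase in outdoor temperature is associated with a change of between -4.2890 and 1.9670 kWh/day in electricity consumption, holding the other predictors fixed.

(-4.2890, 1.9670)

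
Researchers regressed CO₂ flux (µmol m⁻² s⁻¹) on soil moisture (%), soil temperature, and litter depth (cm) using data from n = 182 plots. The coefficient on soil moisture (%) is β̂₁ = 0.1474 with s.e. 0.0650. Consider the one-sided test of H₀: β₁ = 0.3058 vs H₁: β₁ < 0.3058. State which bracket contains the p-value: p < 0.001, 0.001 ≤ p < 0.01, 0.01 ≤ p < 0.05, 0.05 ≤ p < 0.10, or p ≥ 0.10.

0.001 ≤ p < 0.01

t = (0.1474 − 0.3058) / 0.0650 = -2.437.
df = n − k − 1 = 182 − 3 − 1 = 178.
One-sided p = P(T_{178} < t) ≈ 0.0079.
So 0.001 ≤ p < 0.01.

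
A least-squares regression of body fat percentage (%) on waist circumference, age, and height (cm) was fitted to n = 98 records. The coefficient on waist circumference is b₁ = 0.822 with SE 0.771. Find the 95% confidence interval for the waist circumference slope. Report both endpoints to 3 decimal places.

df = n − k − 1 = 98 − 3 − 1 = 94.
t* = t_{0.025, 94} = 1.985523.
Margin = t* × SE = 1.985523 × 0.771 = 1.53084.
CI: 0.822 ± 1.53084 → (-0.709, 2.353).
With 95% confidence, each one-unit increase in waist circumference is associated with a change of between -0.709 and 2.353 % in body fat percentage, holding the other predictors fixed.

(-0.709, 2.353)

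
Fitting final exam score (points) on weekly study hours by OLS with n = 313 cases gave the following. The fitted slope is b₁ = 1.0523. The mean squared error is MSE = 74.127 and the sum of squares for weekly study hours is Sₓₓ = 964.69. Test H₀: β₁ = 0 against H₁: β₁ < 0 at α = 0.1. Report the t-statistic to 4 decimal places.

t = 3.7962

SE(b₁) = √(MSE/Sₓₓ) = √(74.127/964.69) = 0.277201.
t = 1.0523 / 0.277201 = 3.7962.
df = n − 2 = 311.
One-sided p ≈ 0.9999, which is ≥ 0.1, so fail to reject H₀.
The data do not give significant evidence that the true slope on weekly study hours is negative.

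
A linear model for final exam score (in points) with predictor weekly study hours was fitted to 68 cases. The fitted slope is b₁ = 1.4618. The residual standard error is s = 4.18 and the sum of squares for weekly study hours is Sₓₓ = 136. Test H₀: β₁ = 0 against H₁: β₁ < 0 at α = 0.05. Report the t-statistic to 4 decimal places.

t = 4.0783

SE(b₁) = s/√Sₓₓ = 4.18/√136 = 0.358432.
t = 1.4618 / 0.358432 = 4.0783.
df = n − 2 = 66.
One-sided p ≈ 0.9999, which is ≥ 0.05, so fail to reject H₀.
The data do not give significant evidence that the true slope on weekly study hours is negative.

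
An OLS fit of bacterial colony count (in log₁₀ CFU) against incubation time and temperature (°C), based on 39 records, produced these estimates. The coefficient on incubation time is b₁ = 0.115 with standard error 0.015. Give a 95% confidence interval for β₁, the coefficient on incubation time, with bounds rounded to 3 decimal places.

(0.085, 0.145)

df = n − k − 1 = 39 − 2 − 1 = 36.
t* = t_{0.025, 36} = 2.028094.
Margin = t* × SE = 2.028094 × 0.015 = 0.03042.
CI: 0.115 ± 0.03042 → (0.085, 0.145).
With 95% confidence, each one-unit increase in incubation time is associated with a change of between 0.085 and 0.145 log₁₀ CFU in bacterial colony count, holding the other predictors fixed.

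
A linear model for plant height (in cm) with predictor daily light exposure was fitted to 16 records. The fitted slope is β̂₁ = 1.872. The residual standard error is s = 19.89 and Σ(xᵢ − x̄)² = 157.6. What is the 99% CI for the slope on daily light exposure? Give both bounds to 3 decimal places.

SE(β̂₁) = s/√Sₓₓ = 19.89/√157.6 = 1.58437.
df = n − 2 = 14.
t* = t_{0.005, 14} = 2.976843.
Margin = t* × SE = 2.976843 × 1.58437 = 4.71642.
CI: 1.872 ± 4.71642 → (-2.844, 6.588).
With 99% confidence, each one-unit increase in daily light exposure is associated with a change of between -2.844 and 6.588 cm in plant height.

(-2.844, 6.588)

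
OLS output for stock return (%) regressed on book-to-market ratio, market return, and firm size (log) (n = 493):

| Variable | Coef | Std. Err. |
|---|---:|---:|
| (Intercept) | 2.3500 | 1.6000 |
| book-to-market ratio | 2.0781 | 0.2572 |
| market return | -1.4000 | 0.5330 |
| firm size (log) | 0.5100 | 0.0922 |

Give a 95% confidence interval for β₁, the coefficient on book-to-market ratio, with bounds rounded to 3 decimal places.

(1.573, 2.583)

Read off: b = 2.0781, SE = 0.2572 for book-to-market ratio.
df = n − k − 1 = 493 − 3 − 1 = 489.
t* = t_{0.025, 489} = 1.964827.
Margin = t* × SE = 1.964827 × 0.2572 = 0.50535.
CI: 2.0781 ± 0.50535 → (1.573, 2.583).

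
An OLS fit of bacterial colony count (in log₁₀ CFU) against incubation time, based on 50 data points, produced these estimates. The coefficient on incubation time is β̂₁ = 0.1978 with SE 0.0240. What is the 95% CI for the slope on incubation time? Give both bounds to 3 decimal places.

(0.150, 0.246)

df = n − 2 = 50 − 2 = 48.
t* = t_{0.025, 48} = 2.010635.
Margin = t* × SE = 2.010635 × 0.0240 = 0.04826.
CI: 0.1978 ± 0.04826 → (0.150, 0.246).
With 95% confidence, each one-unit increase in incubation time is associated with a change of between 0.150 and 0.246 log₁₀ CFU in bacterial colony count.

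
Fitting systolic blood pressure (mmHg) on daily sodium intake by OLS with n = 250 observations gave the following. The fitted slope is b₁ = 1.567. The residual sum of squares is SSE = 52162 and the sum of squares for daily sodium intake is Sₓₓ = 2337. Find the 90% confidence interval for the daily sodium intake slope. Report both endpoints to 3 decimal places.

(1.072, 2.062)

MSE = SSE/(n − 2) = 52162/248 = 210.331.
SE(b₁) = √(MSE/Sₓₓ) = √(210.331/2337) = 0.3.
df = n − 2 = 248.
t* = t_{0.05, 248} = 1.651021.
Margin = t* × SE = 1.651021 × 0.3 = 0.49531.
CI: 1.567 ± 0.49531 → (1.072, 2.062).
With 90% confidence, each one-unit increase in daily sodium intake is associated with a change of between 1.072 and 2.062 mmHg in systolic blood pressure.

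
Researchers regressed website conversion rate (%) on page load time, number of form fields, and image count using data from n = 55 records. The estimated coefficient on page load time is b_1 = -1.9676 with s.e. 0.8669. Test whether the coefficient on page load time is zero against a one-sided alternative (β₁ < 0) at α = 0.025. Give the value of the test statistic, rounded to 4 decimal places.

H₀: β₁ = 0 vs H₁: β₁ < 0.
t = (b_1 − β₁⁰)/SE = -1.9676 / 0.8669 = -2.2697.
df = n − k − 1 = 55 − 3 − 1 = 51.
One-sided p ≈ 0.0137, which is < 0.025, so reject H₀.
There is evidence that the true slope on page load time is negative, holding the other predictors fixed.

t = -2.2697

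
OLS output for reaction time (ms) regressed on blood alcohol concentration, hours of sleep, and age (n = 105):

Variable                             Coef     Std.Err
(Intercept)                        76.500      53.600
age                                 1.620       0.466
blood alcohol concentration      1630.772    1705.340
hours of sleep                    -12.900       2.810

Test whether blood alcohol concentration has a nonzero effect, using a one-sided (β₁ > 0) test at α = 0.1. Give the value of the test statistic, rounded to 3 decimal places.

Read off: b = 1630.772, SE = 1705.340 for blood alcohol concentration.
H₀: β₁ = 0 vs H₁: β₁ > 0.
t = 1630.772 / 1705.340 = 0.956.
df = n − k − 1 = 105 − 3 − 1 = 101.
One-sided p ≈ 0.1706, which is ≥ 0.1, so fail to reject H₀.
The data do not give significant evidence that the true slope on blood alcohol concentration is positive, holding the other predictors fixed.

t = 0.956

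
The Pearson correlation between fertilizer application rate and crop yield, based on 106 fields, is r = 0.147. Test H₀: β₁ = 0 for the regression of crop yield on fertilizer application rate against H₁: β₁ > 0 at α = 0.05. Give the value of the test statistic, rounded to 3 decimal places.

t = r·√(n − 2)/√(1 − r²) = 0.147·√104/√0.978391 = 1.516.
df = n − 2 = 104.
One-sided p ≈ 0.0663, which is ≥ 0.05, so fail to reject H₀.
The data do not give significant evidence of a linear association between fertilizer application rate and crop yield.

t = 1.516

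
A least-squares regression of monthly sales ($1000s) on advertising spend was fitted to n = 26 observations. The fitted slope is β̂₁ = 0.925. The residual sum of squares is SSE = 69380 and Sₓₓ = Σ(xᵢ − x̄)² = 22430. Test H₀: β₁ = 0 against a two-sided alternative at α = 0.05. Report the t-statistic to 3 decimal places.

t = 2.577

MSE = SSE/(n − 2) = 69380/24 = 2890.83.
SE(β̂₁) = √(MSE/Sₓₓ) = √(2890.83/22430) = 0.359002.
t = 0.925 / 0.359002 = 2.577.
df = n − 2 = 24.
Two-sided p ≈ 0.0166, which is < 0.05, so reject H₀.
There is evidence that advertising spend is associated with monthly sales.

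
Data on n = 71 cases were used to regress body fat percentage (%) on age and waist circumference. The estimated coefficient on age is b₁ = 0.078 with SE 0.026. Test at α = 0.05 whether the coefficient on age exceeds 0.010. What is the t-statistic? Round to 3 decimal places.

H₀: β₁ = 0.010 vs H₁: β₁ > 0.010.
t = (b₁ − β₁⁰)/SE = (0.078 − 0.010) / 0.026 = 2.615.
df = n − k − 1 = 71 − 2 − 1 = 68.
One-sided p ≈ 0.0055, which is < 0.05, so reject H₀.
There is evidence that the true slope on age exceeds 0.010 % per unit, holding the other predictors fixed.

t = 2.615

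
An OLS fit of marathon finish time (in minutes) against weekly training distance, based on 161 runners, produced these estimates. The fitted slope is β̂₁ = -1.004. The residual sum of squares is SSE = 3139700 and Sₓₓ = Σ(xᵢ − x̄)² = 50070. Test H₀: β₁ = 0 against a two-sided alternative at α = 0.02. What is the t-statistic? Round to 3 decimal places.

t = -1.599

MSE = SSE/(n − 2) = 3139700/159 = 19746.5.
SE(β̂₁) = √(MSE/Sₓₓ) = √(19746.5/50070) = 0.627996.
t = -1.004 / 0.627996 = -1.599.
df = n − 2 = 159.
Two-sided p ≈ 0.1119, which is ≥ 0.02, so fail to reject H₀.
The data do not give significant evidence of an association between weekly training distance and marathon finish time.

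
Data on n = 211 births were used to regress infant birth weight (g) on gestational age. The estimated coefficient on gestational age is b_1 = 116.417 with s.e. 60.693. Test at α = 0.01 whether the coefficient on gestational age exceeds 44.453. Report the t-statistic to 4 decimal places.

H₀: β₁ = 44.453 vs H₁: β₁ > 44.453.
t = (b_1 − β₁⁰)/SE = (116.417 − 44.453) / 60.693 = 1.1857.
df = n − 2 = 211 − 2 = 209.
One-sided p ≈ 0.1185, which is ≥ 0.01, so fail to reject H₀.
The data do not give significant evidence that the true slope on gestational age exceeds 44.453 g per unit.

t = 1.1857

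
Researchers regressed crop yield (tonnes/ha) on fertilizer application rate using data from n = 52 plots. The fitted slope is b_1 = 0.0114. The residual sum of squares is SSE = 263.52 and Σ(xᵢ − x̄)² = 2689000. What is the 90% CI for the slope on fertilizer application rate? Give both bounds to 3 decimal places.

(0.009, 0.014)

MSE = SSE/(n − 2) = 263.52/50 = 5.2704.
SE(b_1) = √(MSE/Sₓₓ) = √(5.2704/2689000) = 0.00139999.
df = n − 2 = 50.
t* = t_{0.05, 50} = 1.675905.
Margin = t* × SE = 1.675905 × 0.00139999 = 0.00235.
CI: 0.0114 ± 0.00235 → (0.009, 0.014).
With 90% confidence, each one-unit increase in fertilizer application rate is associated with a change of between 0.009 and 0.014 tonnes/ha in crop yield.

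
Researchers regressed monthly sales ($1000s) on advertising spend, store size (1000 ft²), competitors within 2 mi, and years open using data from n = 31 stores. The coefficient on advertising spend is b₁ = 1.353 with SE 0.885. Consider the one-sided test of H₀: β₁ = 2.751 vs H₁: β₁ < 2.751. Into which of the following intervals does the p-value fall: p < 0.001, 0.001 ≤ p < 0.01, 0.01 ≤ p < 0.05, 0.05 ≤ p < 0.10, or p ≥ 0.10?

0.05 ≤ p < 0.10

t = (1.353 − 2.751) / 0.885 = -1.580.
df = n − k − 1 = 31 − 4 − 1 = 26.
One-sided p = P(T_{26} < t) ≈ 0.0631.
So 0.05 ≤ p < 0.10.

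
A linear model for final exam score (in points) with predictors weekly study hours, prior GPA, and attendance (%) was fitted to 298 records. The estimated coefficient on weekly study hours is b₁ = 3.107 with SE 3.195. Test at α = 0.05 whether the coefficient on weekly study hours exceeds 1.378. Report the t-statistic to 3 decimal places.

t = 0.541

H₀: β₁ = 1.378 vs H₁: β₁ > 1.378.
t = (b₁ − β₁⁰)/SE = (3.107 − 1.378) / 3.195 = 0.541.
df = n − k − 1 = 298 − 3 − 1 = 294.
One-sided p ≈ 0.2944, which is ≥ 0.05, so fail to reject H₀.
The data do not give significant evidence that the true slope on weekly study hours exceeds 1.378 points per unit, holding the other predictors fixed.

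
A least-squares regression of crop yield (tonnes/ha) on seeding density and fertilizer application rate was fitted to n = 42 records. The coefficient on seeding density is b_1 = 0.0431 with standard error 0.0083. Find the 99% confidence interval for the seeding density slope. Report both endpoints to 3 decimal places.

df = n − k − 1 = 42 − 2 − 1 = 39.
t* = t_{0.005, 39} = 2.707913.
Margin = t* × SE = 2.707913 × 0.0083 = 0.02248.
CI: 0.0431 ± 0.02248 → (0.021, 0.066).
With 99% confidence, each one-unit increase in seeding density is associated with a change of between 0.021 and 0.066 tonnes/ha in crop yield, holding the other predictors fixed.

(0.021, 0.066)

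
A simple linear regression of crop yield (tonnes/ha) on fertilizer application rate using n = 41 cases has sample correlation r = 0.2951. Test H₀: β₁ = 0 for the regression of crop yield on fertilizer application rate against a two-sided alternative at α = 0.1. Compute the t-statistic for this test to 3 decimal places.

t = r·√(n − 2)/√(1 − r²) = 0.2951·√39/√0.912916 = 1.929.
df = n − 2 = 39.
Two-sided p ≈ 0.0611, which is < 0.1, so reject H₀.
There is evidence of a linear association between fertilizer application rate and crop yield.

t = 1.929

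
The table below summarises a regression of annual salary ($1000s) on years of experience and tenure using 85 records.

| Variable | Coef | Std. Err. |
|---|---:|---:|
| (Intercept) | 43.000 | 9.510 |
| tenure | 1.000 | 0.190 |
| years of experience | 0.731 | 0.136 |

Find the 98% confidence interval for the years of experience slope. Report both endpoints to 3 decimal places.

Read off: b = 0.731, SE = 0.136 for years of experience.
df = n − k − 1 = 85 − 2 − 1 = 82.
t* = t_{0.01, 82} = 2.372687.
Margin = t* × SE = 2.372687 × 0.136 = 0.32269.
CI: 0.731 ± 0.32269 → (0.408, 1.054).

(0.408, 1.054)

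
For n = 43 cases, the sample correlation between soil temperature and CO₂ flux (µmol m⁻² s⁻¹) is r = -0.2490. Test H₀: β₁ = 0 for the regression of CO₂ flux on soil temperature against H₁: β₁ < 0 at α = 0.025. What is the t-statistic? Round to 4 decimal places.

t = r·√(n − 2)/√(1 − r²) = -0.2490·√41/√0.937999 = -1.6462.
df = n − 2 = 41.
One-sided p ≈ 0.0537, which is ≥ 0.025, so fail to reject H₀.
The data do not give significant evidence of a linear association between soil temperature and CO₂ flux.

t = -1.6462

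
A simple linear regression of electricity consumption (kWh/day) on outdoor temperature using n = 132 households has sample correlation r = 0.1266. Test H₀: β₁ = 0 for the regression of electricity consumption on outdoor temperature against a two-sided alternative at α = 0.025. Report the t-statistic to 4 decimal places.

t = 1.4552

t = r·√(n − 2)/√(1 − r²) = 0.1266·√130/√0.983972 = 1.4552.
df = n − 2 = 130.
Two-sided p ≈ 0.1480, which is ≥ 0.025, so fail to reject H₀.
The data do not give significant evidence of a linear association between outdoor temperature and electricity consumption.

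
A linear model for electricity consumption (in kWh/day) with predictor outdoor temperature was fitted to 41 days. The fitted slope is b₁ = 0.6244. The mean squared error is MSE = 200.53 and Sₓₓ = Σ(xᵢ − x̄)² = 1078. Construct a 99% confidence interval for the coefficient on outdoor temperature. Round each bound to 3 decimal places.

SE(b₁) = √(MSE/Sₓₓ) = √(200.53/1078) = 0.431301.
df = n − 2 = 39.
t* = t_{0.005, 39} = 2.707913.
Margin = t* × SE = 2.707913 × 0.431301 = 1.16793.
CI: 0.6244 ± 1.16793 → (-0.544, 1.792).
With 99% confidence, each one-unit increase in outdoor temperature is associated with a change of between -0.544 and 1.792 kWh/day in electricity consumption.

(-0.544, 1.792)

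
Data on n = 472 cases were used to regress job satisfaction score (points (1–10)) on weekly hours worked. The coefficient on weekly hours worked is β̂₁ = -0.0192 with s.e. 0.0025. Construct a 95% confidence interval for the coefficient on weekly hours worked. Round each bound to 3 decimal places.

(-0.024, -0.014)

df = n − 2 = 472 − 2 = 470.
t* = t_{0.025, 470} = 1.965024.
Margin = t* × SE = 1.965024 × 0.0025 = 0.00491.
CI: -0.0192 ± 0.00491 → (-0.024, -0.014).
With 95% confidence, each one-unit increase in weekly hours worked is associated with a change of between -0.024 and -0.014 points (1–10) in job satisfaction score.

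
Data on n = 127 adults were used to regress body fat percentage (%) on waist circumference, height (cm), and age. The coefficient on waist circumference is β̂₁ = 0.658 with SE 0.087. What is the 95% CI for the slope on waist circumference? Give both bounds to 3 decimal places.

df = n − k − 1 = 127 − 3 − 1 = 123.
t* = t_{0.025, 123} = 1.979439.
Margin = t* × SE = 1.979439 × 0.087 = 0.17221.
CI: 0.658 ± 0.17221 → (0.486, 0.830).
With 95% confidence, each one-unit increase in waist circumference is associated with a change of between 0.486 and 0.830 % in body fat percentage, holding the other predictors fixed.

(0.486, 0.830)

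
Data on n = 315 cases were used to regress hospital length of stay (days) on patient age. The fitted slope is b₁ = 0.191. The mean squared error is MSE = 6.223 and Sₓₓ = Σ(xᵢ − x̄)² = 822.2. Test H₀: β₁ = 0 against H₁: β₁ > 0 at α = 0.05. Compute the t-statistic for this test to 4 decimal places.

t = 2.1954

SE(b₁) = √(MSE/Sₓₓ) = √(6.223/822.2) = 0.0869984.
t = 0.191 / 0.0869984 = 2.1954.
df = n − 2 = 313.
One-sided p ≈ 0.0144, which is < 0.05, so reject H₀.
There is evidence that the true slope on patient age is positive.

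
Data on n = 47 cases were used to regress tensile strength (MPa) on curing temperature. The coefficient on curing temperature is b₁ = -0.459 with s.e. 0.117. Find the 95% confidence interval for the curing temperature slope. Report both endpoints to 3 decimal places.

df = n − 2 = 47 − 2 = 45.
t* = t_{0.025, 45} = 2.014103.
Margin = t* × SE = 2.014103 × 0.117 = 0.23565.
CI: -0.459 ± 0.23565 → (-0.695, -0.223).
With 95% confidence, each one-unit increase in curing temperature is associated with a change of between -0.695 and -0.223 MPa in tensile strength.

(-0.695, -0.223)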